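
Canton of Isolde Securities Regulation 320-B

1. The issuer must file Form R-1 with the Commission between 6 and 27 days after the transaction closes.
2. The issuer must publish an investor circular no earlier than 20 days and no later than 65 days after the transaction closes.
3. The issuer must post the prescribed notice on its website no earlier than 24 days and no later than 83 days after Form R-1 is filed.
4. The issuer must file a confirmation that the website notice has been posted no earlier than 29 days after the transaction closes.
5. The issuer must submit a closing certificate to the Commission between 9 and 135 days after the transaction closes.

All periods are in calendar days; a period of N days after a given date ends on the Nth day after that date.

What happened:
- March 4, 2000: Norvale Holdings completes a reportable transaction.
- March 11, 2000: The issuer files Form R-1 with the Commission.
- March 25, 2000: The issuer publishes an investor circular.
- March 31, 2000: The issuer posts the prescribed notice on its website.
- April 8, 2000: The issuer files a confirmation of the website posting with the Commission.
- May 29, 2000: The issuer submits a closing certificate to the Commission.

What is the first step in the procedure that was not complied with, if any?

Step 3

Step 1 — 6 and 27 days from March 4, 2000 (when the transaction closes) are March 10, 2000 and March 31, 2000 respectively; done March 11, 2000, which is between those dates.
Step 2 — 20 and 65 days from March 4, 2000 (when the transaction closes) are March 24, 2000 and May 8, 2000 respectively; done March 25, 2000 — within the window.
Step 3 — 24 and 83 days from March 11, 2000 (when Form R-1 is filed) are April 4, 2000 and June 2, 2000 respectively; done March 31, 2000 — 4 days before the window opened.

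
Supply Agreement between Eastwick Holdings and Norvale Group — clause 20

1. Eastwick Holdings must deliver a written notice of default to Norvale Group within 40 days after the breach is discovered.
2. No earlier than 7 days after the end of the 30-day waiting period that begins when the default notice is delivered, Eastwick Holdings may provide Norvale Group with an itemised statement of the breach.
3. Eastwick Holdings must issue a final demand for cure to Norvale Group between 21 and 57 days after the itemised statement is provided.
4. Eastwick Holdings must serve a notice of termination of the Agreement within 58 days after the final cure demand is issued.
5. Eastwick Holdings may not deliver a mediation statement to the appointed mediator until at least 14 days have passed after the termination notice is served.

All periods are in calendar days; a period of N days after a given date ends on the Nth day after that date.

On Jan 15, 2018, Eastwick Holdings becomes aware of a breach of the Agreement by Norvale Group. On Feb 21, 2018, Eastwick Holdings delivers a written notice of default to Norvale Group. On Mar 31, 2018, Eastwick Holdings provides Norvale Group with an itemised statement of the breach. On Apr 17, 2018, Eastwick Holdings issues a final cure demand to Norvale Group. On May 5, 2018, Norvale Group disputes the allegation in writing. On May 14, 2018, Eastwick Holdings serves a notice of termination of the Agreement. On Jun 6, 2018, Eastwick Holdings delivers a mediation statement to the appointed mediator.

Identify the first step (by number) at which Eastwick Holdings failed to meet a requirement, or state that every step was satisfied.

Step 1: 40 days after Jan 15, 2018 (when the breach is discovered) is Feb 24, 2018; completed Feb 21, 2018, before the deadline.
Step 2: the earliest permitted date is 7 days after Mar 23, 2018 (end of the 30-day waiting period, which began when the default notice is delivered on Feb 21, 2018), i.e. Mar 30, 2018; Mar 31, 2018 is on or after that date.
Step 3: the window is 21–57 days after Mar 31, 2018 (when the itemised statement is provided), so Apr 21, 2018 through May 27, 2018; Apr 17, 2018 is 4 days too early.

Step 3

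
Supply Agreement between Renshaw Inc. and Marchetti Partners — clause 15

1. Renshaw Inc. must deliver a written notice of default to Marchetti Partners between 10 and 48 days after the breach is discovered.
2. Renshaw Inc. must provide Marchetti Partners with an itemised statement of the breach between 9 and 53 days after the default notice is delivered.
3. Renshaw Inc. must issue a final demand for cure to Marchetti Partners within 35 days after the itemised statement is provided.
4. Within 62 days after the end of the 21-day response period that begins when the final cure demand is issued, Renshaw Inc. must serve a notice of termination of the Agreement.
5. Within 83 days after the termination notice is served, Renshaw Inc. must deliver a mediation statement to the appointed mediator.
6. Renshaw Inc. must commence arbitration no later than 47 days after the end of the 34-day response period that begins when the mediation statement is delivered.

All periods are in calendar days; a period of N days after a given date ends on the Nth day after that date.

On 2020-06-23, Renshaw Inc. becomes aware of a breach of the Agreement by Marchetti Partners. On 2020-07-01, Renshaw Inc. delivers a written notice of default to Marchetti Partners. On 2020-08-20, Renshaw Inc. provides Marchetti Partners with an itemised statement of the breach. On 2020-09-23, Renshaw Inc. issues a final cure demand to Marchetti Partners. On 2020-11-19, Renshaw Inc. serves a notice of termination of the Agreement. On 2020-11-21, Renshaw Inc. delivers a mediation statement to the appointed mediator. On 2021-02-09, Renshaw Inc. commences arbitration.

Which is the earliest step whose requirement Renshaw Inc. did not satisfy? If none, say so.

Step 1

(1) the permitted window runs from 2020-06-23 + 10 = 2020-07-03 to 2020-06-23 + 48 = 2020-08-10; done 2020-07-01 — 2 days before the window opened.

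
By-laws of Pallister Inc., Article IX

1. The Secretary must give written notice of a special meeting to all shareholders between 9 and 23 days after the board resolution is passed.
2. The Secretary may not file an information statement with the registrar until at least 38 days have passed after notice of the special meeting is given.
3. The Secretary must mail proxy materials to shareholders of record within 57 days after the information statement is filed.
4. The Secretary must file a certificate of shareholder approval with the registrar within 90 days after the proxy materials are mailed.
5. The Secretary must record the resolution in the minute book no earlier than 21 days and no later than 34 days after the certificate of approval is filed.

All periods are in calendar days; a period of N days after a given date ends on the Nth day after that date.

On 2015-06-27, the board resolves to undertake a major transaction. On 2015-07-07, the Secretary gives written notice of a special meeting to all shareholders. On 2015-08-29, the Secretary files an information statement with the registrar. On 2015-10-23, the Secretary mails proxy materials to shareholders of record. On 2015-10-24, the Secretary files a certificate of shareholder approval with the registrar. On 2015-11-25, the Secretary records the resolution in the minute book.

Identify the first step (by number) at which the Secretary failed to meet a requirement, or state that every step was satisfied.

None — every step was satisfied

Step 1: the window is 9–23 days after 2015-06-27 (when the board resolution is passed), so 2015-07-06 through 2015-07-20; 2015-07-07 falls inside that range.
Step 2: the earliest permitted date is 38 days after 2015-07-07 (when notice of the special meeting is given), i.e. 2015-08-14; done 2015-08-29, after the minimum wait.
Step 3: 57 days after 2015-08-29 (when the information statement is filed) is 2015-10-25; 2015-10-23 is within that limit.
Step 4: 90 days after 2015-10-23 (when the proxy materials are mailed) is 2016-01-21; completed 2015-10-24, before the deadline.
Step 5: the window is 21–34 days after 2015-10-24 (when the certificate of approval is filed), so 2015-11-14 through 2015-11-27; done 2015-11-25, which is between those dates.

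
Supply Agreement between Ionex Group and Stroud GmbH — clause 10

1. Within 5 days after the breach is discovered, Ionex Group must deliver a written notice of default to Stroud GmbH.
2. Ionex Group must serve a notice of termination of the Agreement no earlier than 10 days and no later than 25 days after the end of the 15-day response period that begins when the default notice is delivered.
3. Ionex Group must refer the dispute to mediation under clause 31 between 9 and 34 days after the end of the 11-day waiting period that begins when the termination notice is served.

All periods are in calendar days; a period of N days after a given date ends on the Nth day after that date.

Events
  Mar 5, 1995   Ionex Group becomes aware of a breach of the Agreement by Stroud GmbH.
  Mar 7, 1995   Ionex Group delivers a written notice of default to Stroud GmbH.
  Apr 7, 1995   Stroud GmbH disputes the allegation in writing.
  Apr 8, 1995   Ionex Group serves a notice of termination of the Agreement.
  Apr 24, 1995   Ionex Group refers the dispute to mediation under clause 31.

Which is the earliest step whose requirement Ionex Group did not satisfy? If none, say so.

Step 3

Step 1: 5 days after Mar 5, 1995 (when the breach is discovered) is Mar 10, 1995; done Mar 7, 1995 — timely.
Step 2: the window is 10–25 days after Mar 22, 1995 (end of the 15-day response period, which began when the default notice is delivered on Mar 7, 1995), so Apr 1, 1995 through Apr 16, 1995; done Apr 8, 1995, which is between those dates.
Step 3: the window is 9–34 days after Apr 19, 1995 (end of the 11-day waiting period, which began when the termination notice is served on Apr 8, 1995), so Apr 28, 1995 through May 23, 1995; done Apr 24, 1995 — 4 days before the window opened.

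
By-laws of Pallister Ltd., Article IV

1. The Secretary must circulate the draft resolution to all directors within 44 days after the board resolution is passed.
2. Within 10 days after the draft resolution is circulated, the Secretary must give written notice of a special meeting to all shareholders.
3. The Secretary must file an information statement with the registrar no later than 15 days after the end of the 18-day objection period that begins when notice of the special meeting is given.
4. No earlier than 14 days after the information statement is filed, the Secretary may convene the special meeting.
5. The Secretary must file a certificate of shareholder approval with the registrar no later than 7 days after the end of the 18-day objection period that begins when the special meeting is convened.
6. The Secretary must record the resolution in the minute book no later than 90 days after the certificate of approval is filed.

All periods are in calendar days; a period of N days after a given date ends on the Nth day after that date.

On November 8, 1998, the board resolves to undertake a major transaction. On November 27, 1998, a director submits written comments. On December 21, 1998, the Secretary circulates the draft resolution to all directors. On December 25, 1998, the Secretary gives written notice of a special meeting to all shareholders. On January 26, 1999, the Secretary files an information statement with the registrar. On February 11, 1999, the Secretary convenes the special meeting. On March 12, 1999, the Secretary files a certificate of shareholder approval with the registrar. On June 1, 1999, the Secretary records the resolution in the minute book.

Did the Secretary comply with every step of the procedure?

No

(1) due by November 8, 1998 + 44 days = December 22, 1998; done December 21, 1998 — timely.
(2) due by December 21, 1998 + 10 days = December 31, 1998; completed December 25, 1998, before the deadline.
(3) due by January 12, 1999 + 15 days = January 27, 1999; January 26, 1999 is within that limit.
(4) permitted from January 26, 1999 + 14 days = February 9, 1999 onward; done February 11, 1999, after the minimum wait.
(5) due by March 1, 1999 + 7 days = March 8, 1999; March 12, 1999 misses that deadline by 4 days.
No need to go further; step 5 was not satisfied.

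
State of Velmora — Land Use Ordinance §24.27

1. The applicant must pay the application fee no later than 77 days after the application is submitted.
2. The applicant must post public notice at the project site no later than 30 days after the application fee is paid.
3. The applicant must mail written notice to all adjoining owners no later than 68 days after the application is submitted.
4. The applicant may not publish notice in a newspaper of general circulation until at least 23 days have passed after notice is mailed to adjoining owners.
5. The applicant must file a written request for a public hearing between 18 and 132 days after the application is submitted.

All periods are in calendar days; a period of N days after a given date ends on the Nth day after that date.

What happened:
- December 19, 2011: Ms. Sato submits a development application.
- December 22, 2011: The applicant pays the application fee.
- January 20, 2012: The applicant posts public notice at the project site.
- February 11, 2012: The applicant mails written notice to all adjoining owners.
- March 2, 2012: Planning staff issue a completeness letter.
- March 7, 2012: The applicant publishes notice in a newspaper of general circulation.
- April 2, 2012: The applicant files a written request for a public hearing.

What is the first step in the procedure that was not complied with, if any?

None — every step was satisfied

Step 1: 77 days after December 19, 2011 (when the application is submitted) is March 5, 2012; December 22, 2011 is within that limit.
Step 2: 30 days after December 22, 2011 (when the application fee is paid) is January 21, 2012; January 20, 2012 is within that limit.
Step 3: 68 days after December 19, 2011 (when the application is submitted) is February 25, 2012; February 11, 2012 is within that limit.
Step 4: the earliest permitted date is 23 days after February 11, 2012 (when notice is mailed to adjoining owners), i.e. March 5, 2012; done March 7, 2012 — permitted.
Step 5: the window is 18–132 days after December 19, 2011 (when the application is submitted), so January 6, 2012 through April 29, 2012; done April 2, 2012, which is between those dates.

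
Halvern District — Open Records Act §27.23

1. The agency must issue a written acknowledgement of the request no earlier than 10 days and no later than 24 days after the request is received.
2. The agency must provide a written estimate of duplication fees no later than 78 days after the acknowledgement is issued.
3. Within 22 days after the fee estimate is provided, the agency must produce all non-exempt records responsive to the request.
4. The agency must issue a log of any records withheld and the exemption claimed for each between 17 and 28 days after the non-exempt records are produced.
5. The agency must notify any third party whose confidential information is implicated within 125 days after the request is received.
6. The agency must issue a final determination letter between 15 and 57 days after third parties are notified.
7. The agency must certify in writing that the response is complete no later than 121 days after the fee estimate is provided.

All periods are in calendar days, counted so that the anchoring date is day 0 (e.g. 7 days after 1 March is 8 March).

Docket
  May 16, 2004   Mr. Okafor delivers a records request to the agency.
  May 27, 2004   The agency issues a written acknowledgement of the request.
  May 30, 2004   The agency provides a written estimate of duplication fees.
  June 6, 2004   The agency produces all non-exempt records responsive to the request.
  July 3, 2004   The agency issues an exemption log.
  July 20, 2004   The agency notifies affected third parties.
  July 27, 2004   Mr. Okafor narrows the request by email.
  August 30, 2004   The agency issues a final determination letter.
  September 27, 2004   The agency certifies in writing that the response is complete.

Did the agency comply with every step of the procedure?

Step 1: the window is 10–24 days after May 16, 2004 (when the request is received), so May 26, 2004 through June 9, 2004; done May 27, 2004 — within the window.
Step 2: 78 days after May 27, 2004 (when the acknowledgement is issued) is August 13, 2004; completed May 30, 2004, before the deadline.
Step 3: 22 days after May 30, 2004 (when the fee estimate is provided) is June 21, 2004; June 6, 2004 is within that limit.
Step 4: the window is 17–28 days after June 6, 2004 (when the non-exempt records are produced), so June 23, 2004 through July 4, 2004; done July 3, 2004 — within the window.
Step 5: 125 days after May 16, 2004 (when the request is received) is September 18, 2004; done July 20, 2004 — timely.
Step 6: the window is 15–57 days after July 20, 2004 (when third parties are notified), so August 4, 2004 through September 15, 2004; done August 30, 2004 — within the window.
Step 7: 121 days after May 30, 2004 (when the fee estimate is provided) is September 28, 2004; done September 27, 2004 — timely.

Yes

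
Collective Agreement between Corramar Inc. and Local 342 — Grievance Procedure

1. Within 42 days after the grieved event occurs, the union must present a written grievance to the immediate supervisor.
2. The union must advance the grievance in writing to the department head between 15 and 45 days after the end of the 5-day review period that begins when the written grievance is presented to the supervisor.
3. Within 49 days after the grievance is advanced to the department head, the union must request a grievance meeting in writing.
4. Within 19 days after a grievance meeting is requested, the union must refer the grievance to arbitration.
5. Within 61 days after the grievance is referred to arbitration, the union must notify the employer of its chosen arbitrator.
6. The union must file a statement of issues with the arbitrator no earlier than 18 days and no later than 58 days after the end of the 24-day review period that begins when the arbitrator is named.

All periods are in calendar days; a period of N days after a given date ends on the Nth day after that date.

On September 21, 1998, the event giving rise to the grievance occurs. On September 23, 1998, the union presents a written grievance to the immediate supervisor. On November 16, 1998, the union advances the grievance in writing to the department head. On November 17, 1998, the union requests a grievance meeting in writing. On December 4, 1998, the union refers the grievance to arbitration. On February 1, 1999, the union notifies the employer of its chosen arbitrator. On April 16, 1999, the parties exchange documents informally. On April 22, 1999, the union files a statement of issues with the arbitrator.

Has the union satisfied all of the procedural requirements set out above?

Step 1: 42 days after September 21, 1998 (when the grieved event occurs) is November 2, 1998; done September 23, 1998 — timely.
Step 2: the window is 15–45 days after September 28, 1998 (end of the 5-day review period, which began when the written grievance is presented to the supervisor on September 23, 1998), so October 13, 1998 through November 12, 1998; November 16, 1998 is 4 days past the end of the window.
Later steps need not be reached.

No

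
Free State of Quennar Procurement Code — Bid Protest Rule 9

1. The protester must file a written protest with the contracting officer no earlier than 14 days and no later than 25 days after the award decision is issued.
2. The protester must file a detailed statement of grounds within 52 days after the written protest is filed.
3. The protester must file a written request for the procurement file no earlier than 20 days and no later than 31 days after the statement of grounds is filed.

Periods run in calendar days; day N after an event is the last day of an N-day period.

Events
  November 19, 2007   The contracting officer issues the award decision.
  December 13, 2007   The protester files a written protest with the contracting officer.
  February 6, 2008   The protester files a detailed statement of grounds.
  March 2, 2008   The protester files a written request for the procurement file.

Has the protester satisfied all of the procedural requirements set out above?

Step 1: the window is 14–25 days after November 19, 2007 (when the award decision is issued), so December 3, 2007 through December 14, 2007; December 13, 2007 falls inside that range.
Step 2: 52 days after December 13, 2007 (when the written protest is filed) is February 3, 2008; not done until February 6, 2008, 3 days after the deadline.
Later steps need not be reached.

No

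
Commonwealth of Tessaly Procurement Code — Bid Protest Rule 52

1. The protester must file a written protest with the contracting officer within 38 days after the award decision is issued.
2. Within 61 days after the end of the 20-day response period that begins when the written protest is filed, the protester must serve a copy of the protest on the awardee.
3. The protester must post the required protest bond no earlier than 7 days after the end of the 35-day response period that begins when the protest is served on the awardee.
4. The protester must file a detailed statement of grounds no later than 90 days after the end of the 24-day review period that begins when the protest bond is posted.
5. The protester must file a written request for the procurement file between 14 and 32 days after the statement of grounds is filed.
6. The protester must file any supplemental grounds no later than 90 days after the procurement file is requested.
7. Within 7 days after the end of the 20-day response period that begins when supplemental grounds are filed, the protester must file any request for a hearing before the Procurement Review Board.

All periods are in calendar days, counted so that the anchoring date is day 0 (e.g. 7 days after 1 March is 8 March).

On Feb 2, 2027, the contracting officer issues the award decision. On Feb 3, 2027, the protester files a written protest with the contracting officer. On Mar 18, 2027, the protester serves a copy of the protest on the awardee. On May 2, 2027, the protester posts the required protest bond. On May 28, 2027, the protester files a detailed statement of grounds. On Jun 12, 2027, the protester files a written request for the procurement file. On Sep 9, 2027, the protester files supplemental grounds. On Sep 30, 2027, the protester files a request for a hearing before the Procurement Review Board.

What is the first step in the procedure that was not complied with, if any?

None — every step was satisfied

Step 1 — counting 38 days from Feb 2, 2027 (when the award decision is issued) gives a deadline of Mar 12, 2027; Feb 3, 2027 is within that limit.
Step 2 — counting 61 days from Feb 23, 2027 (end of the 20-day response period, which began when the written protest is filed on Feb 3, 2027) gives a deadline of Apr 25, 2027; Mar 18, 2027 is within that limit.
Step 3 — must wait 7 days from Apr 22, 2027 (end of the 35-day response period, which began when the protest is served on the awardee on Mar 18, 2027), so not before Apr 29, 2027; done May 2, 2027 — permitted.
Step 4 — counting 90 days from May 26, 2027 (end of the 24-day review period, which began when the protest bond is posted on May 2, 2027) gives a deadline of Aug 24, 2027; done May 28, 2027 — timely.
Step 5 — 14 and 32 days from May 28, 2027 (when the statement of grounds is filed) are Jun 11, 2027 and Jun 29, 2027 respectively; done Jun 12, 2027 — within the window.
Step 6 — counting 90 days from Jun 12, 2027 (when the procurement file is requested) gives a deadline of Sep 10, 2027; done Sep 9, 2027 — timely.
Step 7 — counting 7 days from Sep 29, 2027 (end of the 20-day response period, which began when supplemental grounds are filed on Sep 9, 2027) gives a deadline of Oct 6, 2027; completed Sep 30, 2027, before the deadline.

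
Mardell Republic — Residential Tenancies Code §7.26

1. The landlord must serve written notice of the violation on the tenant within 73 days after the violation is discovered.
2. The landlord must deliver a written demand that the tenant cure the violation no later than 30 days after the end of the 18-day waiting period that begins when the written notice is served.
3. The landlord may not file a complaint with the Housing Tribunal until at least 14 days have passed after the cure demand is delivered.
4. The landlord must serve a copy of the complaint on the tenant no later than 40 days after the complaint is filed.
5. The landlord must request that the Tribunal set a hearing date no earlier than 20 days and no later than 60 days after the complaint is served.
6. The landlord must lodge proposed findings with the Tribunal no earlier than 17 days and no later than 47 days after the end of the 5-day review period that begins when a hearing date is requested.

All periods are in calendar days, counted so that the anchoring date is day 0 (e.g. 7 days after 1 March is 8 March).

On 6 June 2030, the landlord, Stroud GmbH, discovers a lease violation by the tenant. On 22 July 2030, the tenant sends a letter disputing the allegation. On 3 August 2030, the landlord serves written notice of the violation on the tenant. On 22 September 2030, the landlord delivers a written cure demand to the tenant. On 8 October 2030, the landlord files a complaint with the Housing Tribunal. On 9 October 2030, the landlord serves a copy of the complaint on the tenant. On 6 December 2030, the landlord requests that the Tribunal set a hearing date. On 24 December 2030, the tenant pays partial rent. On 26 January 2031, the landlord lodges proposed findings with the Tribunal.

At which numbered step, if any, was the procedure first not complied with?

Step 1: 73 days after 6 June 2030 (when the violation is discovered) is 18 August 2030; done 3 August 2030 — timely.
Step 2: 30 days after 21 August 2030 (end of the 18-day waiting period, which began when the written notice is served on 3 August 2030) is 20 September 2030; 22 September 2030 misses that deadline by 2 days.

Step 2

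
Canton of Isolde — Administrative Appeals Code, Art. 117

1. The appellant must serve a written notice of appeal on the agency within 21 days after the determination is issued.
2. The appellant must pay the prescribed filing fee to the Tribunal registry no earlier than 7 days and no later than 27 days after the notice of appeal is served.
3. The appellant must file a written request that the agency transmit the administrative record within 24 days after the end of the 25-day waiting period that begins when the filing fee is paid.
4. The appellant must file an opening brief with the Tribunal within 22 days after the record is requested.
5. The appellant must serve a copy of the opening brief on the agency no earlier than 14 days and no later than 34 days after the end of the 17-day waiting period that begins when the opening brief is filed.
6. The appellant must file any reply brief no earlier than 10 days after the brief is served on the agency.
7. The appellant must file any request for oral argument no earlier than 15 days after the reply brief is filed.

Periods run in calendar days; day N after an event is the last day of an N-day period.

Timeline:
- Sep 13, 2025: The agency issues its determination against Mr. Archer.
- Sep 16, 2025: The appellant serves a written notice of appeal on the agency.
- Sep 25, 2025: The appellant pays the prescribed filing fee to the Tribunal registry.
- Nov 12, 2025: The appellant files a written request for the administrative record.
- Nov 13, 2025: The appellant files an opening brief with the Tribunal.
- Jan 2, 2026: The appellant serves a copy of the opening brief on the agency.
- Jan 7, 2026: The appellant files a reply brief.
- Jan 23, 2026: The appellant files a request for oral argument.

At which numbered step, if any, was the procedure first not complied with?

Step 6

(1) due by Sep 13, 2025 + 21 days = Oct 4, 2025; completed Sep 16, 2025, before the deadline.
(2) the permitted window runs from Sep 16, 2025 + 7 = Sep 23, 2025 to Sep 16, 2025 + 27 = Oct 13, 2025; Sep 25, 2025 falls inside that range.
(3) due by Oct 20, 2025 + 24 days = Nov 13, 2025; done Nov 12, 2025 — timely.
(4) due by Nov 12, 2025 + 22 days = Dec 4, 2025; completed Nov 13, 2025, before the deadline.
(5) the permitted window runs from Nov 30, 2025 + 14 = Dec 14, 2025 to Nov 30, 2025 + 34 = Jan 3, 2026; done Jan 2, 2026 — within the window.
(6) permitted from Jan 2, 2026 + 10 days = Jan 12, 2026 onward; acted on Jan 7, 2026, 5 days prematurely.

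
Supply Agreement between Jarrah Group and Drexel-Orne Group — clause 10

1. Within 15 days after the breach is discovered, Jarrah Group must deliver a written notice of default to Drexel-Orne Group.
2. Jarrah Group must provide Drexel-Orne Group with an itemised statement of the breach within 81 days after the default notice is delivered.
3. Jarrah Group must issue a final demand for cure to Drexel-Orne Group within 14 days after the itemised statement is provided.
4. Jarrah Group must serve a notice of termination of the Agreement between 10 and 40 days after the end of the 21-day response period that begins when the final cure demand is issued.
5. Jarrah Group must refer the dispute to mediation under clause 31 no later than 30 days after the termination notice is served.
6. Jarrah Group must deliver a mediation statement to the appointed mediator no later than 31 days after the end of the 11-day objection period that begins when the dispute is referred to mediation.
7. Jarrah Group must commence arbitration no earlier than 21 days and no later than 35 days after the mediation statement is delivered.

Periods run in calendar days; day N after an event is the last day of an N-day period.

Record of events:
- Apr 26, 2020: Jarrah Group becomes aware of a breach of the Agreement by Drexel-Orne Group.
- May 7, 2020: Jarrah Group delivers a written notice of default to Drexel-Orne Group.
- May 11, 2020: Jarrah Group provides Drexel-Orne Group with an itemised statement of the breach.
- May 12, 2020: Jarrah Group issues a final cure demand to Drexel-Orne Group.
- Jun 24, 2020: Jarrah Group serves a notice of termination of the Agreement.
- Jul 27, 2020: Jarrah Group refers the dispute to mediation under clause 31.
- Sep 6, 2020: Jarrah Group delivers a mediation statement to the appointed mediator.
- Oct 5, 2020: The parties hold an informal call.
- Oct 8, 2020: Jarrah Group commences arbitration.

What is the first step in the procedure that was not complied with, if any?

Step 1 — counting 15 days from Apr 26, 2020 (when the breach is discovered) gives a deadline of May 11, 2020; May 7, 2020 is within that limit.
Step 2 — counting 81 days from May 7, 2020 (when the default notice is delivered) gives a deadline of Jul 27, 2020; May 11, 2020 is within that limit.
Step 3 — counting 14 days from May 11, 2020 (when the itemised statement is provided) gives a deadline of May 25, 2020; completed May 12, 2020, before the deadline.
Step 4 — 10 and 40 days from Jun 2, 2020 (end of the 21-day response period, which began when the final cure demand is issued on May 12, 2020) are Jun 12, 2020 and Jul 12, 2020 respectively; done Jun 24, 2020 — within the window.
Step 5 — counting 30 days from Jun 24, 2020 (when the termination notice is served) gives a deadline of Jul 24, 2020; Jul 27, 2020 misses that deadline by 3 days.
The analysis stops there.

Step 5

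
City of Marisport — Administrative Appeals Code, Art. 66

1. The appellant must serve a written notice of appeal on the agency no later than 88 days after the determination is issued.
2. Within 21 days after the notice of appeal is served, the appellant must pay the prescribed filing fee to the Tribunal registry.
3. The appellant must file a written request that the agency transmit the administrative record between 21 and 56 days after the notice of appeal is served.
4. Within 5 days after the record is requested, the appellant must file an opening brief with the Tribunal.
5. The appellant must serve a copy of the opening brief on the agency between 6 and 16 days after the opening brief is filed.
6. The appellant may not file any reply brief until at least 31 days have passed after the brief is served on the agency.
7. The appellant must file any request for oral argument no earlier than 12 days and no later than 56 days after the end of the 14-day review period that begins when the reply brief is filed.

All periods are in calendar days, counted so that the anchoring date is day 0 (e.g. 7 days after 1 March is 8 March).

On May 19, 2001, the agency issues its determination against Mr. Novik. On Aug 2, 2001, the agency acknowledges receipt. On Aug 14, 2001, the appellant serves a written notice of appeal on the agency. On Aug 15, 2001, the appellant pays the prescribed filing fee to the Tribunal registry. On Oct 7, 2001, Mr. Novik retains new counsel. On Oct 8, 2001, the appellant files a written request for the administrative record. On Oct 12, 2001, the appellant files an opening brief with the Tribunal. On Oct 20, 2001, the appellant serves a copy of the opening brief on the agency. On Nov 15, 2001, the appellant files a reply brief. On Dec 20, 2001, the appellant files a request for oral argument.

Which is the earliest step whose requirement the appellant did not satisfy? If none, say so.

Step 6

(1) due by May 19, 2001 + 88 days = Aug 15, 2001; completed Aug 14, 2001, before the deadline.
(2) due by Aug 14, 2001 + 21 days = Sep 4, 2001; completed Aug 15, 2001, before the deadline.
(3) the permitted window runs from Aug 14, 2001 + 21 = Sep 4, 2001 to Aug 14, 2001 + 56 = Oct 9, 2001; done Oct 8, 2001, which is between those dates.
(4) due by Oct 8, 2001 + 5 days = Oct 13, 2001; done Oct 12, 2001 — timely.
(5) the permitted window runs from Oct 12, 2001 + 6 = Oct 18, 2001 to Oct 12, 2001 + 16 = Oct 28, 2001; done Oct 20, 2001 — within the window.
(6) permitted from Oct 20, 2001 + 31 days = Nov 20, 2001 onward; Nov 15, 2001 is 5 days before the earliest permitted date.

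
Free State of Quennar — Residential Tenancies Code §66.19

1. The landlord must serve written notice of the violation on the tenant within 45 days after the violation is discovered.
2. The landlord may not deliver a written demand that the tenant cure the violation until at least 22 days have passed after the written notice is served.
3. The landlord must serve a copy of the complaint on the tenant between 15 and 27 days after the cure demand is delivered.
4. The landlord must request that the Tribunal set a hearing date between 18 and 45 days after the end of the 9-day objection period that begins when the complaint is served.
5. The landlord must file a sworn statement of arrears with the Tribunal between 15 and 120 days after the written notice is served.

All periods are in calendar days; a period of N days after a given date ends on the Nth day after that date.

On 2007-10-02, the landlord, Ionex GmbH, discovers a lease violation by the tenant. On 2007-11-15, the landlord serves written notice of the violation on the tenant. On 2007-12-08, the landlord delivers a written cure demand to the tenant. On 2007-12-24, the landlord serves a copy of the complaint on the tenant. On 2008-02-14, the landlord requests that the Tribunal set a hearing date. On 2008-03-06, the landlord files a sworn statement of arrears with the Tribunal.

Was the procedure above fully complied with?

Step 1: 45 days after 2007-10-02 (when the violation is discovered) is 2007-11-16; 2007-11-15 is within that limit.
Step 2: the earliest permitted date is 22 days after 2007-11-15 (when the written notice is served), i.e. 2007-12-07; 2007-12-08 is on or after that date.
Step 3: the window is 15–27 days after 2007-12-08 (when the cure demand is delivered), so 2007-12-23 through 2008-01-04; 2007-12-24 falls inside that range.
Step 4: the window is 18–45 days after 2008-01-02 (end of the 9-day objection period, which began when the complaint is served on 2007-12-24), so 2008-01-20 through 2008-02-16; done 2008-02-14 — within the window.
Step 5: the window is 15–120 days after 2007-11-15 (when the written notice is served), so 2007-11-30 through 2008-03-14; 2008-03-06 falls inside that range.

Yes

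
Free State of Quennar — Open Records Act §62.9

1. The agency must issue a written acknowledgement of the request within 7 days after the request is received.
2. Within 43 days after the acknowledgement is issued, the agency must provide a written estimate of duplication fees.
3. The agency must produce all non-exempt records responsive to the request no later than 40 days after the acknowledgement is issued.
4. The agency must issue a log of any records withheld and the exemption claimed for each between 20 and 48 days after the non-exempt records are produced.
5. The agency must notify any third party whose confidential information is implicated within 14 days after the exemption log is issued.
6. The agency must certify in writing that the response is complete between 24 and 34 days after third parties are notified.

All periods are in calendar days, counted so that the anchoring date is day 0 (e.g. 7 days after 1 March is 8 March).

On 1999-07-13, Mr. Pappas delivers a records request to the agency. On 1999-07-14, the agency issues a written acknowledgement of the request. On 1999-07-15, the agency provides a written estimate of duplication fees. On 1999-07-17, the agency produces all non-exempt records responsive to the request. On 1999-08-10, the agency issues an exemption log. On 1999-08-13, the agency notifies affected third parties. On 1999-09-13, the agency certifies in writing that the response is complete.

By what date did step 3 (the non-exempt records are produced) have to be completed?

Step 3 runs from 1999-07-14, when the acknowledgement is issued. 40 days after 1999-07-14 is 1999-08-23.

1999-08-23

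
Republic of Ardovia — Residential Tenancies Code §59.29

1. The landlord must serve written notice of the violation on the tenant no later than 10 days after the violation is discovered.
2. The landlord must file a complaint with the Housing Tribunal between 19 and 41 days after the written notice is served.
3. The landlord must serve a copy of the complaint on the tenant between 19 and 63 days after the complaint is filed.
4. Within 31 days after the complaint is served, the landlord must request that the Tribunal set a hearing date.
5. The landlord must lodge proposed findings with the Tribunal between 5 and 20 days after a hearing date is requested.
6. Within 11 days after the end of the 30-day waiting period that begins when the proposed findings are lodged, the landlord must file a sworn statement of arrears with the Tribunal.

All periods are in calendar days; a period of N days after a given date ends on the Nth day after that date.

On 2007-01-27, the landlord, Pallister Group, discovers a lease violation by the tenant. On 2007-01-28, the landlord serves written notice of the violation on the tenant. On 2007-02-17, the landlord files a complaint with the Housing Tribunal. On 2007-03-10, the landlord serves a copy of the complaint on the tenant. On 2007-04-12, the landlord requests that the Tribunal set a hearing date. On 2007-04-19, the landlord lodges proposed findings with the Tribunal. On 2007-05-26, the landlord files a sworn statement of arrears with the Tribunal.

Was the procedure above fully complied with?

Step 1 — counting 10 days from 2007-01-27 (when the violation is discovered) gives a deadline of 2007-02-06; 2007-01-28 is within that limit.
Step 2 — 19 and 41 days from 2007-01-28 (when the written notice is served) are 2007-02-16 and 2007-03-10 respectively; 2007-02-17 falls inside that range.
Step 3 — 19 and 63 days from 2007-02-17 (when the complaint is filed) are 2007-03-08 and 2007-04-21 respectively; done 2007-03-10 — within the window.
Step 4 — counting 31 days from 2007-03-10 (when the complaint is served) gives a deadline of 2007-04-10; done 2007-04-12 — 2 days late.
Later steps need not be reached.

No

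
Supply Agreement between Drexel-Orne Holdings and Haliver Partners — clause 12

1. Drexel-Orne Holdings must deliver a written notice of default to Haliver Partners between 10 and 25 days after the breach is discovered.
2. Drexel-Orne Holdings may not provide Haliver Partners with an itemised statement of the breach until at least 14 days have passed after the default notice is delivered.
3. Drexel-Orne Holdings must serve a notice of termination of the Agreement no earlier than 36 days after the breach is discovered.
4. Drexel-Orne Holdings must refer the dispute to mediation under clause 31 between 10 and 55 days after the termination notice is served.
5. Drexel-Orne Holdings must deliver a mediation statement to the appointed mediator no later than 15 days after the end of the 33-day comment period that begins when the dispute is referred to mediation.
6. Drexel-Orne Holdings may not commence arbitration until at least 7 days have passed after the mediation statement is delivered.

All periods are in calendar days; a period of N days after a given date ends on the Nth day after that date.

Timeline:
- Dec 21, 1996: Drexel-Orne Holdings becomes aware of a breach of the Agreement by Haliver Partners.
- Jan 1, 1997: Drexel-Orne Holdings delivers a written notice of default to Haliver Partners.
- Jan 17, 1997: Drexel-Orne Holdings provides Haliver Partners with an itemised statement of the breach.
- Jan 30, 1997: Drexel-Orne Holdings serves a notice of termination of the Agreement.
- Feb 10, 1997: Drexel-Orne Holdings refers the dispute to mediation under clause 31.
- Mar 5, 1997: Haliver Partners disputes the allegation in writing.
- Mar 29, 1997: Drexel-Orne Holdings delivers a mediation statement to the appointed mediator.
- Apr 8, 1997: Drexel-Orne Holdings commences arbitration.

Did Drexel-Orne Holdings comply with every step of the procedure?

Step 1: the window is 10–25 days after Dec 21, 1996 (when the breach is discovered), so Dec 31, 1996 through Jan 15, 1997; Jan 1, 1997 falls inside that range.
Step 2: the earliest permitted date is 14 days after Jan 1, 1997 (when the default notice is delivered), i.e. Jan 15, 1997; Jan 17, 1997 is on or after that date.
Step 3: the earliest permitted date is 36 days after Dec 21, 1996 (when the breach is discovered), i.e. Jan 26, 1997; Jan 30, 1997 is on or after that date.
Step 4: the window is 10–55 days after Jan 30, 1997 (when the termination notice is served), so Feb 9, 1997 through Mar 26, 1997; done Feb 10, 1997 — within the window.
Step 5: 15 days after Mar 15, 1997 (end of the 33-day comment period, which began when the dispute is referred to mediation on Feb 10, 1997) is Mar 30, 1997; Mar 29, 1997 is within that limit.
Step 6: the earliest permitted date is 7 days after Mar 29, 1997 (when the mediation statement is delivered), i.e. Apr 5, 1997; Apr 8, 1997 is on or after that date.

Yes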